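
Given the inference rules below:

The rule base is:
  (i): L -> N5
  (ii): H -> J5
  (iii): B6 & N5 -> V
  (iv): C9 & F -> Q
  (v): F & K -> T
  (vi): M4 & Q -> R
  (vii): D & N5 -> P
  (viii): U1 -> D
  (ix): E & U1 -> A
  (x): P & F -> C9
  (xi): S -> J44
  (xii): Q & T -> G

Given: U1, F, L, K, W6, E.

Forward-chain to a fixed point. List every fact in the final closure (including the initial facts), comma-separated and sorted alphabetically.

A, C9, D, E, F, G, K, L, N5, P, Q, T, U1, W6

Round 1 fires (i), (v), (viii), (ix), giving N5, T, D, A.
Round 2 fires (vii), giving P.
Round 3 fires (x), giving C9.
Round 4 fires (iv), giving Q.
Round 5 fires (xii), giving G.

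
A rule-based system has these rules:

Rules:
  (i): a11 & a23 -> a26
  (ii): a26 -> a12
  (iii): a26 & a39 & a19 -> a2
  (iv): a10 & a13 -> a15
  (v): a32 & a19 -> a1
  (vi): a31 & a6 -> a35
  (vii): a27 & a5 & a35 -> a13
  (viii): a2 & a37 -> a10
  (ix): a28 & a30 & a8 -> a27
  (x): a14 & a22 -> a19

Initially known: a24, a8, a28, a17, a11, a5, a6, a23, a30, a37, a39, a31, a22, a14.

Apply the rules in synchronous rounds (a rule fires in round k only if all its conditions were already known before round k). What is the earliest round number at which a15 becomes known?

Round 1: (i) [a11 & a23 -> a26]; (vi) [a31 & a6 -> a35]; (ix) [a28 & a30 & a8 -> a27]; (x) [a14 & a22 -> a19]. New: a26, a35, a27, a19.
Round 2: (ii) [a26 -> a12]; (iii) [a26 & a39 & a19 -> a2]; (vii) [a27 & a5 & a35 -> a13]. New: a12, a2, a13.
Round 3: (viii) [a2 & a37 -> a10]. New: a10.
Round 4: (iv) [a10 & a13 -> a15]. New: a15.
a15 first appears in round 4.

4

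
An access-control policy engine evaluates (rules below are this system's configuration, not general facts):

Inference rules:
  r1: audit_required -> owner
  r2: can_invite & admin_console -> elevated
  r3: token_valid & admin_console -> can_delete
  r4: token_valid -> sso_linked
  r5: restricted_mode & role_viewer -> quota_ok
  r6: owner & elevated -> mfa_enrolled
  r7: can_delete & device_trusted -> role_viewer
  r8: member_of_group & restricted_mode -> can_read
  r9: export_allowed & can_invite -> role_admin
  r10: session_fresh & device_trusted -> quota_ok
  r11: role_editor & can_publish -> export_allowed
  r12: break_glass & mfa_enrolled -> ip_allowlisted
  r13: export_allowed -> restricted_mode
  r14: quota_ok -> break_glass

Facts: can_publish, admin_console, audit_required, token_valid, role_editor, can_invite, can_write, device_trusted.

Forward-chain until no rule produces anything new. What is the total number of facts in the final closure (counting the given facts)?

[1] r1 [audit_required -> owner]; r2 [can_invite & admin_console -> elevated]; r3 [token_valid & admin_console -> can_delete]; r4 [token_valid -> sso_linked]; r11 [role_editor & can_publish -> export_allowed]. ⇒ new: owner, elevated, can_delete, sso_linked, export_allowed.
[2] r6 [owner & elevated -> mfa_enrolled]; r7 [can_delete & device_trusted -> role_viewer]; r9 [export_allowed & can_invite -> role_admin]; r13 [export_allowed -> restricted_mode]. ⇒ new: mfa_enrolled, role_viewer, role_admin, restricted_mode.
[3] r5 [restricted_mode & role_viewer -> quota_ok]. ⇒ new: quota_ok.
[4] r14 [quota_ok -> break_glass]. ⇒ new: break_glass.
[5] r12 [break_glass & mfa_enrolled -> ip_allowlisted]. ⇒ new: ip_allowlisted.
Closure: {admin_console, audit_required, break_glass, can_delete, can_invite, can_publish, can_write, device_trusted, elevated, export_allowed, ip_allowlisted, mfa_enrolled, owner, quota_ok, restricted_mode, role_admin, role_editor, role_viewer, sso_linked, token_valid} — 20 facts.

20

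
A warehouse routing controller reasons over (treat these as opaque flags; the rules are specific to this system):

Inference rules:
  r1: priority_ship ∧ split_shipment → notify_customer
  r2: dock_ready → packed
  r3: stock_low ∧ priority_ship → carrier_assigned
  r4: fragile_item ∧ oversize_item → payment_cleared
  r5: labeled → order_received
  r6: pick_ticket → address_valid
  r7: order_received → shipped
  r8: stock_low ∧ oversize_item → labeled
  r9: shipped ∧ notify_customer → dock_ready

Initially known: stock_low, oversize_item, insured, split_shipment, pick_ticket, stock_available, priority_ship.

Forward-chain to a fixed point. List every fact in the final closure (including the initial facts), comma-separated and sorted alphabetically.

address_valid, carrier_assigned, dock_ready, insured, labeled, notify_customer, order_received, oversize_item, packed, pick_ticket, priority_ship, shipped, split_shipment, stock_available, stock_low

Round 1: r1 [priority_ship ∧ split_shipment → notify_customer]; r3 [stock_low ∧ priority_ship → carrier_assigned]; r6 [pick_ticket → address_valid]; r8 [stock_low ∧ oversize_item → labeled]. Adds notify_customer, carrier_assigned, address_valid, labeled.
Round 2: r5 [labeled → order_received]. Adds order_received.
Round 3: r7 [order_received → shipped]. Adds shipped.
Round 4: r9 [shipped ∧ notify_customer → dock_ready]. Adds dock_ready.
Round 5: r2 [dock_ready → packed]. Adds packed.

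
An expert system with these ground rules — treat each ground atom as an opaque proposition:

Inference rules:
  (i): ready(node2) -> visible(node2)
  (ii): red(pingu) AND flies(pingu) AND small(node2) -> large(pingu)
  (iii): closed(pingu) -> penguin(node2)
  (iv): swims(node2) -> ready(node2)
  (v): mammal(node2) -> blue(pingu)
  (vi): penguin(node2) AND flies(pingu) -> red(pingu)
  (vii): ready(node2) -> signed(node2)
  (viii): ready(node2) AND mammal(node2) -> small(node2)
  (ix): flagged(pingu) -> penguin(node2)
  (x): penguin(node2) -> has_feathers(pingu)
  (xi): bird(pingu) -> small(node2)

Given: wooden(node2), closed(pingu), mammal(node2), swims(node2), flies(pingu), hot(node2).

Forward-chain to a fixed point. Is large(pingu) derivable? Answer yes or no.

[1] (iii) [closed(pingu) -> penguin(node2)]; (iv) [swims(node2) -> ready(node2)]; (v) [mammal(node2) -> blue(pingu)]. ⇒ new: penguin(node2), ready(node2), blue(pingu).
[2] (i) [ready(node2) -> visible(node2)]; (vi) [penguin(node2) AND flies(pingu) -> red(pingu)]; (vii) [ready(node2) -> signed(node2)]; (viii) [ready(node2) AND mammal(node2) -> small(node2)]; (x) [penguin(node2) -> has_feathers(pingu)]. ⇒ new: visible(node2), red(pingu), signed(node2), small(node2), has_feathers(pingu).
[3] (ii) [red(pingu) AND flies(pingu) AND small(node2) -> large(pingu)]. ⇒ new: large(pingu).
large(pingu) appears in round 3, so it is derivable.

yes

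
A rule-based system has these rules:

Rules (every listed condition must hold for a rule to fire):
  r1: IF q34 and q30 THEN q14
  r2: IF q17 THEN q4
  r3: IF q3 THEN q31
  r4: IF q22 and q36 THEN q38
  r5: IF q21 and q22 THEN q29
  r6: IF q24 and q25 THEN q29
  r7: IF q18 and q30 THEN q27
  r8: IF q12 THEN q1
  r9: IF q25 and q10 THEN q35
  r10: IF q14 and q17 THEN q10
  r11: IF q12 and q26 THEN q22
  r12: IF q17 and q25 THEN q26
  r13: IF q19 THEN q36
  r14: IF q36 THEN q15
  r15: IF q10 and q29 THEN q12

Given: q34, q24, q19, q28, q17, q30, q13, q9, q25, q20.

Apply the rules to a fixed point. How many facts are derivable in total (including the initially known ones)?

Round 1: r1 [IF q34 and q30 THEN q14]; r2 [IF q17 THEN q4]; r6 [IF q24 and q25 THEN q29]; r12 [IF q17 and q25 THEN q26]; r13 [IF q19 THEN q36]. Adds q14, q4, q29, q26, q36.
Round 2: r10 [IF q14 and q17 THEN q10]; r14 [IF q36 THEN q15]. Adds q10, q15.
Round 3: r9 [IF q25 and q10 THEN q35]; r15 [IF q10 and q29 THEN q12]. Adds q35, q12.
Round 4: r8 [IF q12 THEN q1]; r11 [IF q12 and q26 THEN q22]. Adds q1, q22.
Round 5: r4 [IF q22 and q36 THEN q38]. Adds q38.
Closure: {q1, q10, q12, q13, q14, q15, q17, q19, q20, q22, q24, q25, q26, q28, q29, q30, q34, q35, q36, q38, q4, q9} — 22 facts.

22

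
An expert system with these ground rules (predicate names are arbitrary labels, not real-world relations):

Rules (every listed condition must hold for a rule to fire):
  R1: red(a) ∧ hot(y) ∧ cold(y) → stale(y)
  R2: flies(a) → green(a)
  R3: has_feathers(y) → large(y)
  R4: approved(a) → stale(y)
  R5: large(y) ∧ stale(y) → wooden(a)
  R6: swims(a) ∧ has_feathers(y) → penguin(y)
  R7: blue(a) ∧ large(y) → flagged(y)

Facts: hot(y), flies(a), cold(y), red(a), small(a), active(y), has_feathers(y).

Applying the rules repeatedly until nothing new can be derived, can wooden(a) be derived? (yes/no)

Round 1 fires R1, R2, R3, giving stale(y), green(a), large(y).
Round 2 fires R5, giving wooden(a).
wooden(a) appears in round 2, so it is derivable.

yes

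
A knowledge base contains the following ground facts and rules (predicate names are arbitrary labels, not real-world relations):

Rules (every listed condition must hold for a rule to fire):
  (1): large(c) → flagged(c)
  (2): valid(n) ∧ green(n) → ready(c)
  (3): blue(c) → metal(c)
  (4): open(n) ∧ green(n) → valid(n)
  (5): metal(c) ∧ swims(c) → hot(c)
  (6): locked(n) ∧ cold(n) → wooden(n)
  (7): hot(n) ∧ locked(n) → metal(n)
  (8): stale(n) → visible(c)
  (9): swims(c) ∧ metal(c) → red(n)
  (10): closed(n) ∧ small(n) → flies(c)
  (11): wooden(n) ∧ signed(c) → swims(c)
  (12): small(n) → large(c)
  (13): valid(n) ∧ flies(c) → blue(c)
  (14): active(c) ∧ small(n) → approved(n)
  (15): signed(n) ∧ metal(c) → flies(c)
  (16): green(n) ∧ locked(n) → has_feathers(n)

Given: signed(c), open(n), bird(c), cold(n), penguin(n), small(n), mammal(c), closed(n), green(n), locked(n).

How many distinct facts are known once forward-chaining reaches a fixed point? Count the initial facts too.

22

Round 1: (4) [open(n) ∧ green(n) → valid(n)]; (6) [locked(n) ∧ cold(n) → wooden(n)]; (10) [closed(n) ∧ small(n) → flies(c)]; (12) [small(n) → large(c)]; (16) [green(n) ∧ locked(n) → has_feathers(n)]. New: valid(n), wooden(n), flies(c), large(c), has_feathers(n).
Round 2: (1) [large(c) → flagged(c)]; (2) [valid(n) ∧ green(n) → ready(c)]; (11) [wooden(n) ∧ signed(c) → swims(c)]; (13) [valid(n) ∧ flies(c) → blue(c)]. New: flagged(c), ready(c), swims(c), blue(c).
Round 3: (3) [blue(c) → metal(c)]. New: metal(c).
Round 4: (5) [metal(c) ∧ swims(c) → hot(c)]; (9) [swims(c) ∧ metal(c) → red(n)]. New: hot(c), red(n).
Closure: {bird(c), blue(c), closed(n), cold(n), flagged(c), flies(c), green(n), has_feathers(n), hot(c), large(c), locked(n), mammal(c), metal(c), open(n), penguin(n), ready(c), red(n), signed(c), small(n), swims(c), valid(n), wooden(n)} — 22 facts.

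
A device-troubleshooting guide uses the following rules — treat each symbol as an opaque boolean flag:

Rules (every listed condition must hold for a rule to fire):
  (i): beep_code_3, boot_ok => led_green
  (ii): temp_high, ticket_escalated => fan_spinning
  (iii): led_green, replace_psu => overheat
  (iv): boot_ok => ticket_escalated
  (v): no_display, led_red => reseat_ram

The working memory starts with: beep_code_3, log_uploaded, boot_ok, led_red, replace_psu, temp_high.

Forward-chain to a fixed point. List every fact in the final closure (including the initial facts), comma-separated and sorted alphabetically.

[1] (i) [beep_code_3, boot_ok => led_green]; (iv) [boot_ok => ticket_escalated]. ⇒ new: led_green, ticket_escalated.
[2] (ii) [temp_high, ticket_escalated => fan_spinning]; (iii) [led_green, replace_psu => overheat]. ⇒ new: fan_spinning, overheat.

beep_code_3, boot_ok, fan_spinning, led_green, led_red, log_uploaded, overheat, replace_psu, temp_high, ticket_escalated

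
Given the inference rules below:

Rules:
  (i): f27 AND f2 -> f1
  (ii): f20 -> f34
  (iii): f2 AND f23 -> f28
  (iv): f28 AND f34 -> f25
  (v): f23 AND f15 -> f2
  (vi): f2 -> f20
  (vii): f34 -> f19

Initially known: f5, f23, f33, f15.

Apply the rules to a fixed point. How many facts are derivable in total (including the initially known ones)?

10

Round 1 fires (v), giving f2.
Round 2 fires (iii), (vi), giving f28, f20.
Round 3 fires (ii), giving f34.
Round 4 fires (iv), (vii), giving f25, f19.
Closure: {f15, f19, f2, f20, f23, f25, f28, f33, f34, f5} — 10 facts.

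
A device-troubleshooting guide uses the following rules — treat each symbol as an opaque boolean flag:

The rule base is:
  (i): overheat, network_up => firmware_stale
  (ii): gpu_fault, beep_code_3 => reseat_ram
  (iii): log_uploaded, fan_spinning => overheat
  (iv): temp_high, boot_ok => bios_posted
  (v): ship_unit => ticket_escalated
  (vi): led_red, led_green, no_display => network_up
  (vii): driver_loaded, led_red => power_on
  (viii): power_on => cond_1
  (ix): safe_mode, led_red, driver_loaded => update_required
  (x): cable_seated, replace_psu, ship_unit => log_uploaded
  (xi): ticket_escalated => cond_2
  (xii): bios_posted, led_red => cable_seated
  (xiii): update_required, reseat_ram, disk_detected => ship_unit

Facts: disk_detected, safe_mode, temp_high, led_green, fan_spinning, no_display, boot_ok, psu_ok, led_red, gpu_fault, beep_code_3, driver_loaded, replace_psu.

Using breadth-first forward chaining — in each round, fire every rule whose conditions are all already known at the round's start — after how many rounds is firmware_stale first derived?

5

Round 1 — (ii), (iv), (vi), (vii), (ix), derive reseat_ram, bios_posted, network_up, power_on, update_required.
Round 2 — (viii), (xii), (xiii), derive cond_1, cable_seated, ship_unit.
Round 3 — (v), (x), derive ticket_escalated, log_uploaded.
Round 4 — (iii), (xi), derive overheat, cond_2.
Round 5 — (i), derive firmware_stale.
firmware_stale first appears in round 5.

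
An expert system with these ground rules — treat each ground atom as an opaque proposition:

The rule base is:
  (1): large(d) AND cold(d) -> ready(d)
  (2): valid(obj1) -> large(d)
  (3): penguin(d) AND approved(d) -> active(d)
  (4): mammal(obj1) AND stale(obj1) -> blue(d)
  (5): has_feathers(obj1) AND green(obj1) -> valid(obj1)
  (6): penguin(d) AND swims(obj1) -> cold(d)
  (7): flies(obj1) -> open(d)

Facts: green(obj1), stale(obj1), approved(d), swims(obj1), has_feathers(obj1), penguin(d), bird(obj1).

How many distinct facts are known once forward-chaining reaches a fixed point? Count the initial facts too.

12

Round 1 — (3), (5), (6), derive active(d), valid(obj1), cold(d).
Round 2 — (2), derive large(d).
Round 3 — (1), derive ready(d).
Closure: {active(d), approved(d), bird(obj1), cold(d), green(obj1), has_feathers(obj1), large(d), penguin(d), ready(d), stale(obj1), swims(obj1), valid(obj1)} — 12 facts.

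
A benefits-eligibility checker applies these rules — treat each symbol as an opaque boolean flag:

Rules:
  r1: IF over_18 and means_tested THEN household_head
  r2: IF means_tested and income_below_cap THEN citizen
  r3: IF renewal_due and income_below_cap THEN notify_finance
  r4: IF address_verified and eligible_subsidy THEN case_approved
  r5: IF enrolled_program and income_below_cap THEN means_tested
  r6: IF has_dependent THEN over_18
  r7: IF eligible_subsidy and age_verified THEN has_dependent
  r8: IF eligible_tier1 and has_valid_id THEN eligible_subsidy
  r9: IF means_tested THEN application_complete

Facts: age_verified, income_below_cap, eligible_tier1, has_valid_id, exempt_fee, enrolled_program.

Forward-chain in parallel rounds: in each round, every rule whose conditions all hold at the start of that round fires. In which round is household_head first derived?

4

Round 1: r5 [IF enrolled_program and income_below_cap THEN means_tested]; r8 [IF eligible_tier1 and has_valid_id THEN eligible_subsidy]. Adds means_tested, eligible_subsidy.
Round 2: r2 [IF means_tested and income_below_cap THEN citizen]; r7 [IF eligible_subsidy and age_verified THEN has_dependent]; r9 [IF means_tested THEN application_complete]. Adds citizen, has_dependent, application_complete.
Round 3: r6 [IF has_dependent THEN over_18]. Adds over_18.
Round 4: r1 [IF over_18 and means_tested THEN household_head]. Adds household_head.
household_head first appears in round 4.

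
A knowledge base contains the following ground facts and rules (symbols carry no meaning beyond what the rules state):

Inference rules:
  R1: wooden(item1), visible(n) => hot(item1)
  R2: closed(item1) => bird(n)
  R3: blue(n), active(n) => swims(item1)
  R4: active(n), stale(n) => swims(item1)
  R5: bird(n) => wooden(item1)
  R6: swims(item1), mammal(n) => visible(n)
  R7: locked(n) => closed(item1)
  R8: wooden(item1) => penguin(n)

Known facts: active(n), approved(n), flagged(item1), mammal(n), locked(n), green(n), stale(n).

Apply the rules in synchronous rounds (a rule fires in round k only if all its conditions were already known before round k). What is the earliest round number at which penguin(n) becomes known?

Round 1 — R4, R7, derive swims(item1), closed(item1).
Round 2 — R2, R6, derive bird(n), visible(n).
Round 3 — R5, derive wooden(item1).
Round 4 — R1, R8, derive hot(item1), penguin(n).
penguin(n) first appears in round 4.

4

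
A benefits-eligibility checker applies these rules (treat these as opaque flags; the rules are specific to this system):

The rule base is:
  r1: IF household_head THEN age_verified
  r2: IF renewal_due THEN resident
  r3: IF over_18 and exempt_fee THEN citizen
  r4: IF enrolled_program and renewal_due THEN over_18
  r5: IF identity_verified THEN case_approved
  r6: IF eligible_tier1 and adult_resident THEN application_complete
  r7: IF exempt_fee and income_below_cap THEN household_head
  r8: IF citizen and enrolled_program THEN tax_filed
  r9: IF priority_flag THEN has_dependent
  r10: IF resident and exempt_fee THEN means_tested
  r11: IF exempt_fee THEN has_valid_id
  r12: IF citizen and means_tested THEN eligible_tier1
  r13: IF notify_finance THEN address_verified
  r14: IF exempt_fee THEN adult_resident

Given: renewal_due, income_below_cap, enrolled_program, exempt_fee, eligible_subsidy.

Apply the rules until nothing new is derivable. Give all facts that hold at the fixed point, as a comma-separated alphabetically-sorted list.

Round 1: r2 [IF renewal_due THEN resident]; r4 [IF enrolled_program and renewal_due THEN over_18]; r7 [IF exempt_fee and income_below_cap THEN household_head]; r11 [IF exempt_fee THEN has_valid_id]; r14 [IF exempt_fee THEN adult_resident]. New: resident, over_18, household_head, has_valid_id, adult_resident.
Round 2: r1 [IF household_head THEN age_verified]; r3 [IF over_18 and exempt_fee THEN citizen]; r10 [IF resident and exempt_fee THEN means_tested]. New: age_verified, citizen, means_tested.
Round 3: r8 [IF citizen and enrolled_program THEN tax_filed]; r12 [IF citizen and means_tested THEN eligible_tier1]. New: tax_filed, eligible_tier1.
Round 4: r6 [IF eligible_tier1 and adult_resident THEN application_complete]. New: application_complete.

adult_resident, age_verified, application_complete, citizen, eligible_subsidy, eligible_tier1, enrolled_program, exempt_fee, has_valid_id, household_head, income_below_cap, means_tested, over_18, renewal_due, resident, tax_filed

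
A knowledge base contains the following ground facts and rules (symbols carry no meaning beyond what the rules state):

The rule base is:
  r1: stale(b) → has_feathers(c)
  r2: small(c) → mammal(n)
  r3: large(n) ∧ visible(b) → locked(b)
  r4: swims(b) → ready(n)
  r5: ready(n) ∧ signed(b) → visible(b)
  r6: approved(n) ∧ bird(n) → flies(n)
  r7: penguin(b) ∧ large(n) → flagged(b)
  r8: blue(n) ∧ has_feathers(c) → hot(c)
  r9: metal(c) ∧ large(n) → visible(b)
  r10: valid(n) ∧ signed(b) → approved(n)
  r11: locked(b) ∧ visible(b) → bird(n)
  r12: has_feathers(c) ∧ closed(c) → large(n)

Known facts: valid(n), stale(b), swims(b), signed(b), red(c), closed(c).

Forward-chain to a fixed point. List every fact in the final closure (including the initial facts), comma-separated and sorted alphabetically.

approved(n), bird(n), closed(c), flies(n), has_feathers(c), large(n), locked(b), ready(n), red(c), signed(b), stale(b), swims(b), valid(n), visible(b)

Round 1 fires r1, r4, r10, giving has_feathers(c), ready(n), approved(n).
Round 2 fires r5, r12, giving visible(b), large(n).
Round 3 fires r3, giving locked(b).
Round 4 fires r11, giving bird(n).
Round 5 fires r6, giving flies(n).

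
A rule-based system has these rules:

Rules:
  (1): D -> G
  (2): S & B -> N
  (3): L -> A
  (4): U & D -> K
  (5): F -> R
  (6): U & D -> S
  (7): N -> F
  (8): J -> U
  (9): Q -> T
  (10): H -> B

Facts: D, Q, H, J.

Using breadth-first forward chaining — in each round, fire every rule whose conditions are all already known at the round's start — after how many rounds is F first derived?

4

Round 1: (1) [D -> G]; (8) [J -> U]; (9) [Q -> T]; (10) [H -> B]. New: G, U, T, B.
Round 2: (4) [U & D -> K]; (6) [U & D -> S]. New: K, S.
Round 3: (2) [S & B -> N]. New: N.
Round 4: (7) [N -> F]. New: F.
F first appears in round 4.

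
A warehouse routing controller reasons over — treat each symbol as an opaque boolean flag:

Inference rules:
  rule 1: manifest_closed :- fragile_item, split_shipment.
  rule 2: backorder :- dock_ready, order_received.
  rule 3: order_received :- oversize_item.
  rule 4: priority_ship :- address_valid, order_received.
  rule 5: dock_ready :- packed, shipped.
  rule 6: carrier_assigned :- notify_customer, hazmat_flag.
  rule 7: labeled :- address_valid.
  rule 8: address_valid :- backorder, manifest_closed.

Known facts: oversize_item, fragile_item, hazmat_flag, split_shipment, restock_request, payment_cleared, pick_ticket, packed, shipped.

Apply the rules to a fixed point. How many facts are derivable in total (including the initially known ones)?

16

Round 1 — rule 1, rule 3, rule 5, derive manifest_closed, order_received, dock_ready.
Round 2 — rule 2, derive backorder.
Round 3 — rule 8, derive address_valid.
Round 4 — rule 4, rule 7, derive priority_ship, labeled.
Closure: {address_valid, backorder, dock_ready, fragile_item, hazmat_flag, labeled, manifest_closed, order_received, oversize_item, packed, payment_cleared, pick_ticket, priority_ship, restock_request, shipped, split_shipment} — 16 facts.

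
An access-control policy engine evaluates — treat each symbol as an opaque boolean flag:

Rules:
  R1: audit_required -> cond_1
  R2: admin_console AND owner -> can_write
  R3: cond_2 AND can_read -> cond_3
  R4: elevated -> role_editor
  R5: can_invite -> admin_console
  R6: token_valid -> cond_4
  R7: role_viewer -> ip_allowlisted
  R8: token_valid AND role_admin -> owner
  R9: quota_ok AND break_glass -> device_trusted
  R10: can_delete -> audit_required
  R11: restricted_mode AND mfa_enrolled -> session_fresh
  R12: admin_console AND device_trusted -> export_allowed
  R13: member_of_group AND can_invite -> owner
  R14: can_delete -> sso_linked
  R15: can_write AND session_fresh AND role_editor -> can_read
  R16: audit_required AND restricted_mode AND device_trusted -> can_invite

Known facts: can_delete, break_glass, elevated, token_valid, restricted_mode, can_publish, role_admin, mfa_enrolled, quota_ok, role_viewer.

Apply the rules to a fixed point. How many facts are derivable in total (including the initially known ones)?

24

Round 1 fires R4, R6, R7, R8, R9, R10, R11, R14, giving role_editor, cond_4, ip_allowlisted, owner, device_trusted, audit_required, session_fresh, sso_linked.
Round 2 fires R1, R16, giving cond_1, can_invite.
Round 3 fires R5, giving admin_console.
Round 4 fires R2, R12, giving can_write, export_allowed.
Round 5 fires R15, giving can_read.
Closure: {admin_console, audit_required, break_glass, can_delete, can_invite, can_publish, can_read, can_write, cond_1, cond_4, device_trusted, elevated, export_allowed, ip_allowlisted, mfa_enrolled, owner, quota_ok, restricted_mode, role_admin, role_editor, role_viewer, session_fresh, sso_linked, token_valid} — 24 facts.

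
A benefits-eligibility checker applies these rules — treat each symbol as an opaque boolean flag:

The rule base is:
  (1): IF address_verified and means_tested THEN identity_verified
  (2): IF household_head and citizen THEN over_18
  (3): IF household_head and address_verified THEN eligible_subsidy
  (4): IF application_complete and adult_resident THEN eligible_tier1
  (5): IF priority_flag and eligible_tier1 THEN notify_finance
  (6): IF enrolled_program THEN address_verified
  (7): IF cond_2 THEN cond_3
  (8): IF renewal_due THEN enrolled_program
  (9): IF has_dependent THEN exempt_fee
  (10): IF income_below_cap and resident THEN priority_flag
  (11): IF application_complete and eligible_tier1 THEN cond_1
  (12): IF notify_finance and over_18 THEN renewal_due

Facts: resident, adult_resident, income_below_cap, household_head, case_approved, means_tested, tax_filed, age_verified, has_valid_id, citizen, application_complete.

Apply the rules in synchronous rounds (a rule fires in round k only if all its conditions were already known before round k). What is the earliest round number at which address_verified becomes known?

5

Round 1 — (2), (4), (10), derive over_18, eligible_tier1, priority_flag.
Round 2 — (5), (11), derive notify_finance, cond_1.
Round 3 — (12), derive renewal_due.
Round 4 — (8), derive enrolled_program.
Round 5 — (6), derive address_verified.
address_verified first appears in round 5.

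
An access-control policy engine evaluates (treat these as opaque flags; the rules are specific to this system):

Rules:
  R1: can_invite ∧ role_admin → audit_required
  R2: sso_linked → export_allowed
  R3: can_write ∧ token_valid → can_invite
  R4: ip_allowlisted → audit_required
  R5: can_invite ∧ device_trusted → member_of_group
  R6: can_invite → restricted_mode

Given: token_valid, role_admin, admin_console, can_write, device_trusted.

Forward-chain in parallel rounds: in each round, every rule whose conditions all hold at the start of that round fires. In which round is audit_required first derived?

2

Round 1: R3 [can_write ∧ token_valid → can_invite]. New: can_invite.
Round 2: R1 [can_invite ∧ role_admin → audit_required]; R5 [can_invite ∧ device_trusted → member_of_group]; R6 [can_invite → restricted_mode]. New: audit_required, member_of_group, restricted_mode.
audit_required first appears in round 2.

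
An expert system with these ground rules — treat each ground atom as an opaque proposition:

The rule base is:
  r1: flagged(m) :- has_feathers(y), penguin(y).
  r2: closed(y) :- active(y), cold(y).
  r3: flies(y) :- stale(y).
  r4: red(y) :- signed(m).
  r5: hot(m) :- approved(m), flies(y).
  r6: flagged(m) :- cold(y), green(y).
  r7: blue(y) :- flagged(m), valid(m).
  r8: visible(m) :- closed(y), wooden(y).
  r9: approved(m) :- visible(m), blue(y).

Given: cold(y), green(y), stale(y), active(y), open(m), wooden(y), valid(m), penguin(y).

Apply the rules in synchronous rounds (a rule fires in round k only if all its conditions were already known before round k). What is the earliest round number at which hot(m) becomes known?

Round 1: r2 [closed(y) :- active(y), cold(y).]; r3 [flies(y) :- stale(y).]; r6 [flagged(m) :- cold(y), green(y).]. Adds closed(y), flies(y), flagged(m).
Round 2: r7 [blue(y) :- flagged(m), valid(m).]; r8 [visible(m) :- closed(y), wooden(y).]. Adds blue(y), visible(m).
Round 3: r9 [approved(m) :- visible(m), blue(y).]. Adds approved(m).
Round 4: r5 [hot(m) :- approved(m), flies(y).]. Adds hot(m).
hot(m) first appears in round 4.

4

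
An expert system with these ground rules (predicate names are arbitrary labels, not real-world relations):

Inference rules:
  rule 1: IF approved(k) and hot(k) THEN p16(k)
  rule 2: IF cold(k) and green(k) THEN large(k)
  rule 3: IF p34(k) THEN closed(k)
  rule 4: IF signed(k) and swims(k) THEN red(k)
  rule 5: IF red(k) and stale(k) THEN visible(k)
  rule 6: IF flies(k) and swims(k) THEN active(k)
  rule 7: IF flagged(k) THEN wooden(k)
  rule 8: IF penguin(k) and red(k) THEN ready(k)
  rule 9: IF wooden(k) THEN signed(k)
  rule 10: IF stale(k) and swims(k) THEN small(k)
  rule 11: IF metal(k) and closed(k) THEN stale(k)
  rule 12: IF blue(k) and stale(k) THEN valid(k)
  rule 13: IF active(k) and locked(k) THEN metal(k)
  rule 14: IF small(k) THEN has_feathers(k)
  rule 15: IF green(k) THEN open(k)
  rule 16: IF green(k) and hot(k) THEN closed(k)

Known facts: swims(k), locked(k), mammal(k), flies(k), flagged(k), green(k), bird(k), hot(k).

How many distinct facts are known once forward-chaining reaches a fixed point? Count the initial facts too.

Round 1 fires rule 6, rule 7, rule 15, rule 16, giving active(k), wooden(k), open(k), closed(k).
Round 2 fires rule 9, rule 13, giving signed(k), metal(k).
Round 3 fires rule 4, rule 11, giving red(k), stale(k).
Round 4 fires rule 5, rule 10, giving visible(k), small(k).
Round 5 fires rule 14, giving has_feathers(k).
Closure: {active(k), bird(k), closed(k), flagged(k), flies(k), green(k), has_feathers(k), hot(k), locked(k), mammal(k), metal(k), open(k), red(k), signed(k), small(k), stale(k), swims(k), visible(k), wooden(k)} — 19 facts.

19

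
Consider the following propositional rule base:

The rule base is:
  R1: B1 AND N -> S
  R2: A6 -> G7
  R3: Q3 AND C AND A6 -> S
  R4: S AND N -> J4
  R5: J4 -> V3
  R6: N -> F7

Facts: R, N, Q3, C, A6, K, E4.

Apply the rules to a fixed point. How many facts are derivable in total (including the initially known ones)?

[1] R2 [A6 -> G7]; R3 [Q3 AND C AND A6 -> S]; R6 [N -> F7]. ⇒ new: G7, S, F7.
[2] R4 [S AND N -> J4]. ⇒ new: J4.
[3] R5 [J4 -> V3]. ⇒ new: V3.
Closure: {A6, C, E4, F7, G7, J4, K, N, Q3, R, S, V3} — 12 facts.

12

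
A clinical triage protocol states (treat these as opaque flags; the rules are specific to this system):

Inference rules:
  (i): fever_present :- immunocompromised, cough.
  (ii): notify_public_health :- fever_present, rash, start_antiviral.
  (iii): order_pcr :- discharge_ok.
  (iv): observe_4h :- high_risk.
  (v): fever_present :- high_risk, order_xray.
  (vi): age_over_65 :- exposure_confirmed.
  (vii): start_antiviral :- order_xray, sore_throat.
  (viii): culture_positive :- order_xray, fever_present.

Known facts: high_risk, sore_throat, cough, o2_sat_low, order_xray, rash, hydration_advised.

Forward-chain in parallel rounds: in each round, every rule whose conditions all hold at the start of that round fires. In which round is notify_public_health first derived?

2

Round 1: (iv) [observe_4h :- high_risk.]; (v) [fever_present :- high_risk, order_xray.]; (vii) [start_antiviral :- order_xray, sore_throat.]. Adds observe_4h, fever_present, start_antiviral.
Round 2: (ii) [notify_public_health :- fever_present, rash, start_antiviral.]; (viii) [culture_positive :- order_xray, fever_present.]. Adds notify_public_health, culture_positive.
notify_public_health first appears in round 2.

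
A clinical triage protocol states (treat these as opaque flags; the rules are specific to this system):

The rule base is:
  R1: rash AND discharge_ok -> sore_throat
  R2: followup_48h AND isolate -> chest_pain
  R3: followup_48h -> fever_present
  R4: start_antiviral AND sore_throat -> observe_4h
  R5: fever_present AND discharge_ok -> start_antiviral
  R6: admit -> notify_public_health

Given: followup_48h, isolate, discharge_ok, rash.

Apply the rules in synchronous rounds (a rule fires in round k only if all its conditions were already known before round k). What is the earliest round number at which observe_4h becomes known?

3

Round 1 — R1, R2, R3, derive sore_throat, chest_pain, fever_present.
Round 2 — R5, derive start_antiviral.
Round 3 — R4, derive observe_4h.
observe_4h first appears in round 3.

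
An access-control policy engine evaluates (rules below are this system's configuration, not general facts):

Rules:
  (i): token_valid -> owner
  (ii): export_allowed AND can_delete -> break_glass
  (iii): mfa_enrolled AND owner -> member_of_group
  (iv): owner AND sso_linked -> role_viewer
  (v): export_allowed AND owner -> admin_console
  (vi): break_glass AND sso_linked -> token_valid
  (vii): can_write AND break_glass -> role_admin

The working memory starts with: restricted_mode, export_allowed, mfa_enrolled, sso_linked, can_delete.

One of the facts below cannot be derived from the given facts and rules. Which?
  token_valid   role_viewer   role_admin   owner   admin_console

role_admin

Round 1: (ii) [export_allowed AND can_delete -> break_glass]. Adds break_glass.
Round 2: (vi) [break_glass AND sso_linked -> token_valid]. Adds token_valid.
Round 3: (i) [token_valid -> owner]. Adds owner.
Round 4: (iii) [mfa_enrolled AND owner -> member_of_group]; (iv) [owner AND sso_linked -> role_viewer]; (v) [export_allowed AND owner -> admin_console]. Adds member_of_group, role_viewer, admin_console.
Derived: token_valid (round 2), admin_console (round 4), role_viewer (round 4), owner (round 3). role_admin never appears in any round.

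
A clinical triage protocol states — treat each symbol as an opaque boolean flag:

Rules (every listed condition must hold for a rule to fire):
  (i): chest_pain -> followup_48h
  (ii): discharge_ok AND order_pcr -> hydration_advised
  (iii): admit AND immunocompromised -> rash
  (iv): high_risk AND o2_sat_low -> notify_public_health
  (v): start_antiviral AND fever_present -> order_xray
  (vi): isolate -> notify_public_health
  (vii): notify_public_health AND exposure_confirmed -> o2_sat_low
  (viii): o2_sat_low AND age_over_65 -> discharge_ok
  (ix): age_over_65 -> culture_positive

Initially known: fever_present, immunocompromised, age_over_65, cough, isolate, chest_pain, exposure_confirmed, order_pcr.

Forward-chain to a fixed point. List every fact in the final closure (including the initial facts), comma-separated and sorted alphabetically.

age_over_65, chest_pain, cough, culture_positive, discharge_ok, exposure_confirmed, fever_present, followup_48h, hydration_advised, immunocompromised, isolate, notify_public_health, o2_sat_low, order_pcr

Round 1 — (i), (vi), (ix), derive followup_48h, notify_public_health, culture_positive.
Round 2 — (vii), derive o2_sat_low.
Round 3 — (viii), derive discharge_ok.
Round 4 — (ii), derive hydration_advised.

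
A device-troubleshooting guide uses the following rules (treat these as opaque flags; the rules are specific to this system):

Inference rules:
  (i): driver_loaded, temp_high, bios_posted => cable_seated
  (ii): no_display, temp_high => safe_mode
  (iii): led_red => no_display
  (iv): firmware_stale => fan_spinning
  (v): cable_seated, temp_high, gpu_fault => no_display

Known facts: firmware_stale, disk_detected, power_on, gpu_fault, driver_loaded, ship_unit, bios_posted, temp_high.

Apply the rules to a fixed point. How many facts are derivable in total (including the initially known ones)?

12

Round 1 fires (i), (iv), giving cable_seated, fan_spinning.
Round 2 fires (v), giving no_display.
Round 3 fires (ii), giving safe_mode.
Closure: {bios_posted, cable_seated, disk_detected, driver_loaded, fan_spinning, firmware_stale, gpu_fault, no_display, power_on, safe_mode, ship_unit, temp_high} — 12 facts.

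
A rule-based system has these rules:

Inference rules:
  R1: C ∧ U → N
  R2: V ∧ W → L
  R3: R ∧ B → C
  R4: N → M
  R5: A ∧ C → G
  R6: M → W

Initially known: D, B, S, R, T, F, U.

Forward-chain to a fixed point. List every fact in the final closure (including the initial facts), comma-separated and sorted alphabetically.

[1] R3 [R ∧ B → C]. ⇒ new: C.
[2] R1 [C ∧ U → N]. ⇒ new: N.
[3] R4 [N → M]. ⇒ new: M.
[4] R6 [M → W]. ⇒ new: W.

B, C, D, F, M, N, R, S, T, U, W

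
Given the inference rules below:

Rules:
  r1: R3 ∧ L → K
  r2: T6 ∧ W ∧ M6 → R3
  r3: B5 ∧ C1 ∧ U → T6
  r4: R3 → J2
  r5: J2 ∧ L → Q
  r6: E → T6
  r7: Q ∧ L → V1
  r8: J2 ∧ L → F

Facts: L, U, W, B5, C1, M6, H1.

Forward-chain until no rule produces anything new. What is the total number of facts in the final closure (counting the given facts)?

Round 1 fires r3, giving T6.
Round 2 fires r2, giving R3.
Round 3 fires r1, r4, giving K, J2.
Round 4 fires r5, r8, giving Q, F.
Round 5 fires r7, giving V1.
Closure: {B5, C1, F, H1, J2, K, L, M6, Q, R3, T6, U, V1, W} — 14 facts.

14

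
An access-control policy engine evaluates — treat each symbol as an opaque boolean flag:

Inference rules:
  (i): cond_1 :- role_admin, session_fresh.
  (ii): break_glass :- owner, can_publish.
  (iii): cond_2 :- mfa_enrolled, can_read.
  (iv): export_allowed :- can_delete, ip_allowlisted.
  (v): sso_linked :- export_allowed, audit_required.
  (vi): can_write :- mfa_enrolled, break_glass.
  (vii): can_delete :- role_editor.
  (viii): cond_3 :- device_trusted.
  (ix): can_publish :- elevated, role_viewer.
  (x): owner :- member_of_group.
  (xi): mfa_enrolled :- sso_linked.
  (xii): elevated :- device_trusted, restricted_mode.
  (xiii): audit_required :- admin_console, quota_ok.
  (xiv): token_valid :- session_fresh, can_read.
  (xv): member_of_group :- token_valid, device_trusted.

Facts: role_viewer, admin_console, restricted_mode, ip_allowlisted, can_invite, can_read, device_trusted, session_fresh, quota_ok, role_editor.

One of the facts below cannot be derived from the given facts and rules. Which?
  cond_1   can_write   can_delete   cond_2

cond_1

[1] (vii) [can_delete :- role_editor.]; (viii) [cond_3 :- device_trusted.]; (xii) [elevated :- device_trusted, restricted_mode.]; (xiii) [audit_required :- admin_console, quota_ok.]; (xiv) [token_valid :- session_fresh, can_read.]. ⇒ new: can_delete, cond_3, elevated, audit_required, token_valid.
[2] (iv) [export_allowed :- can_delete, ip_allowlisted.]; (ix) [can_publish :- elevated, role_viewer.]; (xv) [member_of_group :- token_valid, device_trusted.]. ⇒ new: export_allowed, can_publish, member_of_group.
[3] (v) [sso_linked :- export_allowed, audit_required.]; (x) [owner :- member_of_group.]. ⇒ new: sso_linked, owner.
[4] (ii) [break_glass :- owner, can_publish.]; (xi) [mfa_enrolled :- sso_linked.]. ⇒ new: break_glass, mfa_enrolled.
[5] (iii) [cond_2 :- mfa_enrolled, can_read.]; (vi) [can_write :- mfa_enrolled, break_glass.]. ⇒ new: cond_2, can_write.
Derived: can_write (round 5), cond_2 (round 5), can_delete (round 1). cond_1 never appears in any round.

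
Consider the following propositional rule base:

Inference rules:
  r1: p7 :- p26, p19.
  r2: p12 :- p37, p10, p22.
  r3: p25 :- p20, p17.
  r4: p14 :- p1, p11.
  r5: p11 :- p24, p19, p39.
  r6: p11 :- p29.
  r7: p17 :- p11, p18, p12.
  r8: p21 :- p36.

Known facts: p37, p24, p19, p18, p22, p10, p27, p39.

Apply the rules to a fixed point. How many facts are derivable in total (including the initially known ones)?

11

Round 1: r2 [p12 :- p37, p10, p22.]; r5 [p11 :- p24, p19, p39.]. New: p12, p11.
Round 2: r7 [p17 :- p11, p18, p12.]. New: p17.
Closure: {p10, p11, p12, p17, p18, p19, p22, p24, p27, p37, p39} — 11 facts.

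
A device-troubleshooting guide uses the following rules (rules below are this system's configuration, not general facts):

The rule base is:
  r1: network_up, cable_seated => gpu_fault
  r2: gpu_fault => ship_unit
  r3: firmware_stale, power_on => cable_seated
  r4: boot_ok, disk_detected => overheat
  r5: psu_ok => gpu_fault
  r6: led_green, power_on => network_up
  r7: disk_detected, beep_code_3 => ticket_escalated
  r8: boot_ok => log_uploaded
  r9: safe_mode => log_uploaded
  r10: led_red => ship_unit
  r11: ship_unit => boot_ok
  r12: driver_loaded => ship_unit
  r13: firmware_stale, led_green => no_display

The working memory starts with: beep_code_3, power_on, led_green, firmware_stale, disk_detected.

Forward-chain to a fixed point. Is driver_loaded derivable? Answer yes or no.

no

Round 1 fires r3, r6, r7, r13, giving cable_seated, network_up, ticket_escalated, no_display.
Round 2 fires r1, giving gpu_fault.
Round 3 fires r2, giving ship_unit.
Round 4 fires r11, giving boot_ok.
Round 5 fires r4, r8, giving overheat, log_uploaded.
Fixed point reached. No rule has driver_loaded as a consequent, and it is not given.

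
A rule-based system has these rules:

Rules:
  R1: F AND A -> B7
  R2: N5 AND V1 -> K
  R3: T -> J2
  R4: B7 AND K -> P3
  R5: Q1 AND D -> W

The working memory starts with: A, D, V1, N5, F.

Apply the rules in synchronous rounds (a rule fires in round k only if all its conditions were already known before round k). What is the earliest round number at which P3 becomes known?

Round 1 — R1, R2, derive B7, K.
Round 2 — R4, derive P3.
P3 first appears in round 2.

2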